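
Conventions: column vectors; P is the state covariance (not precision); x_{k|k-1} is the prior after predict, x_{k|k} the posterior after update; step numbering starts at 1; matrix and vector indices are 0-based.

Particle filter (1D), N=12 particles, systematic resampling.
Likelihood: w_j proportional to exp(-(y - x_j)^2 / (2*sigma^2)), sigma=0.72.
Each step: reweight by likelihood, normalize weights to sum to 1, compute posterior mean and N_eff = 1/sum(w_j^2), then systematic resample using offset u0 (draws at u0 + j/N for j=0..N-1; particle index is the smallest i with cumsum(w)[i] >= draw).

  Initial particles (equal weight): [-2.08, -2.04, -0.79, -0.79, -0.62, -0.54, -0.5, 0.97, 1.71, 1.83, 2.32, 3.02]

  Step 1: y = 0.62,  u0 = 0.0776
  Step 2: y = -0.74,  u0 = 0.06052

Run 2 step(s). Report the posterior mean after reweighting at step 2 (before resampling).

post_mean = -0.5167

step 1: w=[0.0003, 0.0004, 0.0563, 0.0563, 0.0870, 0.1047, 0.1143, 0.3405, 0.1218, 0.0934, 0.0236, 0.0015]  mean=0.5105  Neff=5.6194  idx=[3, 4, 5, 6, 6, 7, 7, 7, 7, 8, 9, 10]
step 2: w=[0.1963, 0.1941, 0.1894, 0.1862, 0.1862, 0.0117, 0.0117, 0.0117, 0.0117, 0.0006, 0.0003, 0.0000]  mean=-0.5167  Neff=5.4961  idx=[0, 0, 1, 1, 2, 2, 2, 3, 3, 4, 4, 7]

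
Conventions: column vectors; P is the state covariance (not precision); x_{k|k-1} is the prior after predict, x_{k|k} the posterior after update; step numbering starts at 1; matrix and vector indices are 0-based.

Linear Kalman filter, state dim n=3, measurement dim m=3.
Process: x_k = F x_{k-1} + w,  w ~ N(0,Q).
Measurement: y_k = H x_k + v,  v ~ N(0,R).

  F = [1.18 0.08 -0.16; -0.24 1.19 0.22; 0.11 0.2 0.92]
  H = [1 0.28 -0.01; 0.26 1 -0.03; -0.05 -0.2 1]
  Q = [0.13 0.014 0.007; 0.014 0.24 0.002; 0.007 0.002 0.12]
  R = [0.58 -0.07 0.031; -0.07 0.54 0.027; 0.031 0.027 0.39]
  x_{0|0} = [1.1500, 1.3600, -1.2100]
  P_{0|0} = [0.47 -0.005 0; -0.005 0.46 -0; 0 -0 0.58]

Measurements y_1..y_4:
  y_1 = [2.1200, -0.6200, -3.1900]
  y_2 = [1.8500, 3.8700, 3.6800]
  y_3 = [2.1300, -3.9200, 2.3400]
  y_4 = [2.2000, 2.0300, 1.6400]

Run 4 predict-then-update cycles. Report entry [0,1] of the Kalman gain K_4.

step 1: x^-=[1.6594, 1.0762, -0.7147]  P^-=[0.8013 -0.1027 -0.0112; -0.1027 0.9494 0.2160; -0.0112 0.2160 0.6348]  S=[1.3973 0.2906 0.0031; 0.2906 1.4780 0.0325; 0.0031 0.0325 0.9774]  K=[0.5609 -0.0379 -0.0320; -0.0143 0.6225 0.0113; 0.0050 0.1171 0.6019]  nu=[0.1521, -2.1491, -2.1771]  x^+=[1.8957, -0.2884, -2.2759]  P^+=[0.3709 -0.1573 -0.0090; -0.1573 0.3810 0.0891; -0.0090 0.0891 0.2554]
step 2: x^-=[2.5780, -1.2989, -1.9430]  P^-=[0.6269 -0.2997 -0.0208; -0.2997 0.9507 0.2248; -0.0208 0.2248 0.3800]  S=[1.1128 0.0343 0.0494; 0.0343 1.3645 0.0686; 0.0494 0.0686 0.7157]  K=[0.4921 -0.1115 -0.0123; -0.0523 0.6354 0.0121; 0.0102 0.1292 0.4564]  nu=[-0.3838, 4.4403, 5.4921]  x^+=[1.8263, 1.6091, 1.1337]  P^+=[0.3445 -0.1849 -0.0123; -0.1849 0.3979 0.0906; -0.0123 0.0906 0.1993]
step 3: x^-=[2.1024, 1.7259, 1.5657]  P^-=[0.5848 -0.3282 -0.0259; -0.3282 0.9874 0.2182; -0.0259 0.2182 0.3315]  S=[1.0577 0.0034 0.0490; 0.0034 1.3839 0.0582; 0.0490 0.0582 0.6712]  K=[0.4670 -0.1275 -0.0074; -0.0531 0.6471 0.0031; 0.0103 0.1280 0.4189]  nu=[-0.4400, -6.1455, 1.2246]  x^+=[2.6716, -2.2237, 1.2877]  P^+=[0.3322 -0.1885 -0.0130; -0.1885 0.4049 0.0886; -0.0130 0.0886 0.1842]
step 4: x^-=[2.7686, -3.0041, 1.0338]  P^-=[0.5669 -0.3283 -0.0268; -0.3283 0.9969 0.2147; -0.0268 0.2147 0.3178]  S=[1.0406 0.0014 0.0476; 0.0014 1.3923 0.0532; 0.0476 0.0532 0.6594]  K=[0.4572 -0.1295 -0.0067; -0.0501 0.6501 -0.0007; 0.0101 0.1268 0.4080]  nu=[0.2829, 4.3453, 0.1438]  x^+=[2.3341, -0.1934, 1.6461]  P^+=[0.3264 -0.1874 -0.0131; -0.1874 0.4059 0.0875; -0.0131 0.0875 0.1797]

K[0,1] = -0.1295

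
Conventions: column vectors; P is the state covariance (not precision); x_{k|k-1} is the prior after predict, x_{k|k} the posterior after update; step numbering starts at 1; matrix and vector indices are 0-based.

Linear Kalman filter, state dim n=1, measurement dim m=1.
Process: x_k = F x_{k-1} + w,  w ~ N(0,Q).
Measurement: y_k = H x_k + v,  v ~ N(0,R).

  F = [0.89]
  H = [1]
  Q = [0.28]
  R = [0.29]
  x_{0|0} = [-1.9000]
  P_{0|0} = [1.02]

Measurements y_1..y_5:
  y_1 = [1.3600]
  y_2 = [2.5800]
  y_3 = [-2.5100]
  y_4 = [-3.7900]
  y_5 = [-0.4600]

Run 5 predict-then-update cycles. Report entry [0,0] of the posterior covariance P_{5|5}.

step 1: x^-=[-1.6910]  P^-=[1.0879]  S=[1.3779]  K=[0.7895]  nu=[3.0510]  x^+=[0.7179]  P^+=[0.2290]
step 2: x^-=[0.6389]  P^-=[0.4614]  S=[0.7514]  K=[0.6140]  nu=[1.9411]  x^+=[1.8308]  P^+=[0.1781]
step 3: x^-=[1.6294]  P^-=[0.4210]  S=[0.7110]  K=[0.5922]  nu=[-4.1394]  x^+=[-0.8217]  P^+=[0.1717]
step 4: x^-=[-0.7314]  P^-=[0.4160]  S=[0.7060]  K=[0.5892]  nu=[-3.0586]  x^+=[-2.5337]  P^+=[0.1709]
step 5: x^-=[-2.2550]  P^-=[0.4154]  S=[0.7054]  K=[0.5889]  nu=[1.7950]  x^+=[-1.1980]  P^+=[0.1708]

P_post[0,0] = 0.1708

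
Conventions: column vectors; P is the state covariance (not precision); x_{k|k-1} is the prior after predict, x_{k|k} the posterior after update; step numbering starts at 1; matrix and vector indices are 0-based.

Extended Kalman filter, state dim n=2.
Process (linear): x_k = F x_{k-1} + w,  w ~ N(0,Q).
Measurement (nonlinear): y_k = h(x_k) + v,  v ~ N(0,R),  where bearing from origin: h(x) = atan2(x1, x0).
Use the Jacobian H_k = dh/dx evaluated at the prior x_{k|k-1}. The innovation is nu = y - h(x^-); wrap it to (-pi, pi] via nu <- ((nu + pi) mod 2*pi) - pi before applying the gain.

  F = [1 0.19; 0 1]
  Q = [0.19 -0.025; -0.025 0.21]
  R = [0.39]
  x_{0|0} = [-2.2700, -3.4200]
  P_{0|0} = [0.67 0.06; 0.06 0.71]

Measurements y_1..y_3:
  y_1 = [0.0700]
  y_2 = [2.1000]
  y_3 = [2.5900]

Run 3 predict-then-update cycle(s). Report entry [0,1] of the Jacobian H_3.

step 1: x^-=[-2.9198, -3.4200]  P^-=[0.9084 0.1699; 0.1699 0.9200]  H_jac=[0.1691 -0.1444]  S=[0.4269]  K=[0.3025; -0.2439]  nu=[2.3475]  x^+=[-2.2098, -3.9925]  P^+=[0.8694 0.2014; 0.2014 0.8946]
step 2: x^-=[-2.9684, -3.9925]  P^-=[1.1682 0.3464; 0.3464 1.1046]  H_jac=[0.1613 -0.1199]  S=[0.4229]  K=[0.3474; -0.1811]  nu=[-1.9731]  x^+=[-3.6538, -3.6351]  P^+=[1.1172 0.3730; 0.3730 1.0907]
step 3: x^-=[-4.3444, -3.6351]  P^-=[1.4883 0.5552; 0.5552 1.3007]  H_jac=[0.1133 -0.1354]  S=[0.4159]  K=[0.2246; -0.2722]  nu=[-1.2483]  x^+=[-4.6249, -3.2953]  P^+=[1.4673 0.5806; 0.5806 1.2699]

H_jac[0,1] = -0.1354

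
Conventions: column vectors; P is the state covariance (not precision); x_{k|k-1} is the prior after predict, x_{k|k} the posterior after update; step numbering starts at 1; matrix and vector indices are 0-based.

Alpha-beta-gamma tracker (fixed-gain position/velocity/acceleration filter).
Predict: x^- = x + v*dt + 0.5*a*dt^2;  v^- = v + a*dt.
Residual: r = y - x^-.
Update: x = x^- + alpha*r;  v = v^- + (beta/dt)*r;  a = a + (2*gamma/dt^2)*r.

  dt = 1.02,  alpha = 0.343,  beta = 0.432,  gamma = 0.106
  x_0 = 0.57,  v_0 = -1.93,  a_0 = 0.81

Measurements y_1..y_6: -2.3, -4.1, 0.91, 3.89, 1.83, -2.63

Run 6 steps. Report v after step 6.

step 1: x_pred=-0.9772  r=-1.3228  x^+=-1.4309  v^+=-1.6640  a^+=0.5405
step 2: x_pred=-2.8471  r=-1.2529  x^+=-3.2768  v^+=-1.6434  a^+=0.2852
step 3: x_pred=-4.8048  r=5.7148  x^+=-2.8446  v^+=1.0678  a^+=1.4496
step 4: x_pred=-1.0013  r=4.8913  x^+=0.6764  v^+=4.6181  a^+=2.4463
step 5: x_pred=6.6595  r=-4.8295  x^+=5.0030  v^+=5.0679  a^+=1.4622
step 6: x_pred=10.9329  r=-13.5629  x^+=6.2808  v^+=0.8151  a^+=-1.3014

v_post = 0.8151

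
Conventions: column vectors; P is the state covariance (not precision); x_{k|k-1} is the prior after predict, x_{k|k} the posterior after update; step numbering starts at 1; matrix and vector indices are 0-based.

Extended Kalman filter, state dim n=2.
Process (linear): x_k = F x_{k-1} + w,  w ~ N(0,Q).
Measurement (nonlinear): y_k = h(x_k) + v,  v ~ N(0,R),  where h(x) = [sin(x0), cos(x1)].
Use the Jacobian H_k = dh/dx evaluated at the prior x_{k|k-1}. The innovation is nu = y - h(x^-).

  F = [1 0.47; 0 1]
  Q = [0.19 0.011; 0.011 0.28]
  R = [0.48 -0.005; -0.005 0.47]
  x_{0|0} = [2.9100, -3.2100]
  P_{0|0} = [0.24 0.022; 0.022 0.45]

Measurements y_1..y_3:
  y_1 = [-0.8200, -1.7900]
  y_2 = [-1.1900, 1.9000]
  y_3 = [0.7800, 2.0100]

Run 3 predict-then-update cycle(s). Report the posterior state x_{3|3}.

step 1: x^-=[1.4013, -3.2100]  P^-=[0.5501 0.2445; 0.2445 0.7300]  H_jac=[0.1687 0.0000; 0.0000 -0.0684]  S=[0.4957 -0.0078; -0.0078 0.4734]  K=[0.1867 -0.0322; 0.0816 -0.1041]  nu=[-1.8057, -0.7923]  x^+=[1.0897, -3.2748]  P^+=[0.5322 0.2352; 0.2352 0.7214]
step 2: x^-=[-0.4495, -3.2748]  P^-=[1.1027 0.5853; 0.5853 1.0014]  H_jac=[0.9007 0.0000; 0.0000 -0.1329]  S=[1.3745 -0.0750; -0.0750 0.4877]  K=[0.7199 -0.0487; 0.3717 -0.2156]  nu=[-0.7555, 2.8911]  x^+=[-1.1341, -4.1791]  P^+=[0.3839 0.1993; 0.1993 0.7768]
step 3: x^-=[-3.0983, -4.1791]  P^-=[0.9329 0.5754; 0.5754 1.0568]  H_jac=[-0.9991 0.0000; 0.0000 -0.8611]  S=[1.4111 0.4900; 0.4900 1.2537]  K=[-0.6054 -0.1586; -0.1797 -0.6557]  nu=[0.8233, 2.5184]  x^+=[-3.9961, -5.9782]  P^+=[0.2901 0.0831; 0.0831 0.3568]

x_post = [-3.9961, -5.9782]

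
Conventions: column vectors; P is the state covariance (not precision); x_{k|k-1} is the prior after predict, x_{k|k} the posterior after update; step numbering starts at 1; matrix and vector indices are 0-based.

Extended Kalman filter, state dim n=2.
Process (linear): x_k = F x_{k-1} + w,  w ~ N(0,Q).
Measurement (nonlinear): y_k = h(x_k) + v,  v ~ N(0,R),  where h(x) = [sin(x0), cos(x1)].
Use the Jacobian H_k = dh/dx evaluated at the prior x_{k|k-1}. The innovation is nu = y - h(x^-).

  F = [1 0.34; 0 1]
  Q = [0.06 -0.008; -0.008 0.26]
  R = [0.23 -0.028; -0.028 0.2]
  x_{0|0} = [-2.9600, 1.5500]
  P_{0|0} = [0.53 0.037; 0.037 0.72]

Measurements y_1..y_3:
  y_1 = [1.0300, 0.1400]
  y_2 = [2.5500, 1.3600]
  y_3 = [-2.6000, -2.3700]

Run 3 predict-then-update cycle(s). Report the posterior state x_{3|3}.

x_post = [-4.2163, 2.6807]

step 1: x^-=[-2.4330, 1.5500]  P^-=[0.6984 0.2738; 0.2738 0.9800]  H_jac=[-0.7593 0.0000; 0.0000 -0.9998]  S=[0.6326 0.1798; 0.1798 1.1796]  K=[-0.8072 -0.1090; -0.0967 -0.8159]  nu=[1.6808, 0.1192]  x^+=[-3.8028, 1.2903]  P^+=[0.2405 -0.0008; -0.0008 0.1605]
step 2: x^-=[-3.3641, 1.2903]  P^-=[0.3185 0.0458; 0.0458 0.4205]  H_jac=[-0.9754 0.0000; 0.0000 -0.9609]  S=[0.5330 0.0149; 0.0149 0.5883]  K=[-0.5812 -0.0600; -0.0646 -0.6852]  nu=[2.3294, 1.0831]  x^+=[-4.7829, 0.3976]  P^+=[0.1353 -0.0044; -0.0044 0.1407]
step 3: x^-=[-4.6477, 0.3976]  P^-=[0.2086 0.0354; 0.0354 0.4007]  H_jac=[-0.0647 0.0000; 0.0000 -0.3872]  S=[0.2309 -0.0271; -0.0271 0.2601]  K=[-0.0654 -0.0595; -0.0810 -0.6050]  nu=[-3.5979, -3.2920]  x^+=[-4.2163, 2.6807]  P^+=[0.2069 0.0260; 0.0260 0.3067]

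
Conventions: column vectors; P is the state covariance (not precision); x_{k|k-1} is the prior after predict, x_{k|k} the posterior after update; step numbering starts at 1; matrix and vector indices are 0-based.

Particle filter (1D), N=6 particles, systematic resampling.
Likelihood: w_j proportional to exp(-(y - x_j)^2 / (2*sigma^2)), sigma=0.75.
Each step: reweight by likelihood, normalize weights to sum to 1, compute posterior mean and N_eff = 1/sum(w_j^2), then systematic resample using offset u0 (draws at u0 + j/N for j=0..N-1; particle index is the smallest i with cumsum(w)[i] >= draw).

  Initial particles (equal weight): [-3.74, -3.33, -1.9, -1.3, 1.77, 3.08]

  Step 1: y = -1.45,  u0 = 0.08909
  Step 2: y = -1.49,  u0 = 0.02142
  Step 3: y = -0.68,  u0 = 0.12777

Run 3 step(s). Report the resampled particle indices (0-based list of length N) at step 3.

resampled_idx = [1, 3, 3, 4, 5, 5]

step 1: w=[0.0051, 0.0231, 0.4471, 0.5247, 0.0001, 0.0000]  mean=-1.6274  Neff=2.1020  idx=[2, 2, 2, 3, 3, 3]
step 2: w=[0.1569, 0.1569, 0.1569, 0.1764, 0.1764, 0.1764]  mean=-1.5824  Neff=5.9795  idx=[0, 1, 2, 3, 4, 5]
step 3: w=[0.0909, 0.0909, 0.0909, 0.2425, 0.2425, 0.2425]  mean=-1.4636  Neff=4.9719  idx=[1, 3, 3, 4, 5, 5]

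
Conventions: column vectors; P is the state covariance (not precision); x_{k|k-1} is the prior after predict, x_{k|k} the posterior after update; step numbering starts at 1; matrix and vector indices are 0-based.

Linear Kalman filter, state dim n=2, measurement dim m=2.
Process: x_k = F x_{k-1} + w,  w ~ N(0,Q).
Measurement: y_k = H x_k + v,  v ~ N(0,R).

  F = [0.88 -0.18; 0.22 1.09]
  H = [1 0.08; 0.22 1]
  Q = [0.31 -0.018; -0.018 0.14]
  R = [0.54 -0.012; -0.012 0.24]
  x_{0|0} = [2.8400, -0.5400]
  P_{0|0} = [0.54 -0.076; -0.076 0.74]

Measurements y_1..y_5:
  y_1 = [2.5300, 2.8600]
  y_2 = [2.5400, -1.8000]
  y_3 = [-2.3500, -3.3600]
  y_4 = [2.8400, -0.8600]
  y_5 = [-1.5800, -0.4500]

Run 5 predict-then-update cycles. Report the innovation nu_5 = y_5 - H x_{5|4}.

step 1: x^-=[2.5964, 0.0362]  P^-=[0.7762 -0.1285; -0.1285 1.0089]  S=[1.3021 0.1087; 0.1087 1.2299]  K=[0.5897 -0.0178; -0.1040 0.8065]  nu=[-0.0693, 2.2526]  x^+=[2.5155, 1.8601]  P^+=[0.3253 -0.0829; -0.0829 0.2130]
step 2: x^-=[1.8788, 2.5809]  P^-=[0.5951 -0.0731; -0.0731 0.3691]  S=[1.1257 0.0741; 0.0741 0.6058]  K=[0.5213 0.0317; -0.0777 0.5923]  nu=[0.4547, -4.7943]  x^+=[1.9637, -0.2940]  P^+=[0.2861 -0.0616; -0.0616 0.1566]
step 3: x^-=[1.7810, 0.1116]  P^-=[0.5561 -0.0500; -0.0500 0.3104]  S=[1.0901 0.0843; 0.0843 0.5553]  K=[0.5023 0.0541; -0.0655 0.5491]  nu=[-4.1399, -3.8634]  x^+=[-0.5073, -1.7385]  P^+=[0.2749 -0.0535; -0.0535 0.1443]
step 4: x^-=[-0.1335, -2.0066]  P^-=[0.5445 -0.0423; -0.0423 0.2991]  S=[1.0796 0.0886; 0.0886 0.5469]  K=[0.4962 0.0612; -0.0614 0.5399]  nu=[3.1340, 1.1760]  x^+=[1.4935, -1.5640]  P^+=[0.2713 -0.0509; -0.0509 0.1415]
step 5: x^-=[1.5958, -1.3762]  P^-=[0.5408 -0.0401; -0.0401 0.2968]  S=[1.0763 0.0899; 0.0899 0.5454]  K=[0.4942 0.0631; -0.0601 0.5380]  nu=[-3.0657, 0.5751]  x^+=[0.1170, -0.8824]  P^+=[0.2701 -0.0502; -0.0502 0.1409]

innov = [-3.0657, 0.5751]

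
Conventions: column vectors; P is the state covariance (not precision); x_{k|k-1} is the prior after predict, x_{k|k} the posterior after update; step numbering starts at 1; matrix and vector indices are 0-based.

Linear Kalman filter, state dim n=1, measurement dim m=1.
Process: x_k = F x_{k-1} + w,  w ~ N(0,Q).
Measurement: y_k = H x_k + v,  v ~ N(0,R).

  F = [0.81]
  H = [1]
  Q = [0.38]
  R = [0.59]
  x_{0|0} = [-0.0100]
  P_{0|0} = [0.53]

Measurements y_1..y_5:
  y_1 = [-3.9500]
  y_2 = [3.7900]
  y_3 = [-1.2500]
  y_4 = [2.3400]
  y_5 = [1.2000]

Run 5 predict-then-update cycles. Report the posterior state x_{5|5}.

step 1: x^-=[-0.0081]  P^-=[0.7277]  S=[1.3177]  K=[0.5523]  nu=[-3.9419]  x^+=[-2.1851]  P^+=[0.3258]
step 2: x^-=[-1.7699]  P^-=[0.5938]  S=[1.1838]  K=[0.5016]  nu=[5.5599]  x^+=[1.0189]  P^+=[0.2959]
step 3: x^-=[0.8253]  P^-=[0.5742]  S=[1.1642]  K=[0.4932]  nu=[-2.0753]  x^+=[-0.1982]  P^+=[0.2910]
step 4: x^-=[-0.1606]  P^-=[0.5709]  S=[1.1609]  K=[0.4918]  nu=[2.5006]  x^+=[1.0692]  P^+=[0.2902]
step 5: x^-=[0.8660]  P^-=[0.5704]  S=[1.1604]  K=[0.4915]  nu=[0.3340]  x^+=[1.0302]  P^+=[0.2900]

x_post = [1.0302]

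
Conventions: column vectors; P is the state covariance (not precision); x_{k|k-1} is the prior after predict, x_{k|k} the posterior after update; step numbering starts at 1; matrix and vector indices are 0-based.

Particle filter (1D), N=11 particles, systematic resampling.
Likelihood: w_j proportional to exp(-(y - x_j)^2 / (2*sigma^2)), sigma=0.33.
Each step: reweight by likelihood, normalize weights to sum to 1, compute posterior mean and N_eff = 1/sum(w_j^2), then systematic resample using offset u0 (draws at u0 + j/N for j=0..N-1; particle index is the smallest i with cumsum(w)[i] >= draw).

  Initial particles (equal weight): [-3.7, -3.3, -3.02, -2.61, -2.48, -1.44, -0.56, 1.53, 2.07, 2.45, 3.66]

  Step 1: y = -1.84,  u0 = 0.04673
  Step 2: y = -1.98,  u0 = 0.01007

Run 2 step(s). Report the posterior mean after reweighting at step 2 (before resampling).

post_mean = -1.7335

step 1: w=[0.0000, 0.0001, 0.0024, 0.0939, 0.2178, 0.6851, 0.0008, 0.0000, 0.0000, 0.0000, 0.0000]  mean=-1.7796  Neff=1.9026  idx=[3, 4, 4, 5, 5, 5, 5, 5, 5, 5, 5]
step 2: w=[0.0559, 0.1097, 0.1097, 0.0906, 0.0906, 0.0906, 0.0906, 0.0906, 0.0906, 0.0906, 0.0906]  mean=-1.7335  Neff=10.7710  idx=[0, 1, 2, 3, 4, 5, 6, 7, 8, 9, 10]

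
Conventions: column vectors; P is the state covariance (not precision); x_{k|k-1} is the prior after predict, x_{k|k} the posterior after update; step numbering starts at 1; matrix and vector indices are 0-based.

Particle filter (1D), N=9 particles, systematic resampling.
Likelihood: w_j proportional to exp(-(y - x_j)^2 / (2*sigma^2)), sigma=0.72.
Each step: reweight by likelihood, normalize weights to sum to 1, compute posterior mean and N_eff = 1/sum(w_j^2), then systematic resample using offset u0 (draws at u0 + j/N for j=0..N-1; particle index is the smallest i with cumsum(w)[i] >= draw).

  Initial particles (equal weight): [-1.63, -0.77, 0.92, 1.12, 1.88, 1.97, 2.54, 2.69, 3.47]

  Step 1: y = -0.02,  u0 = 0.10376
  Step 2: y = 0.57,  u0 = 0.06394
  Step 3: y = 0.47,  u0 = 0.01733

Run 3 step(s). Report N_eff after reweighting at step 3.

N_eff = 8.4295

step 1: w=[0.0574, 0.4063, 0.2981, 0.1996, 0.0215, 0.0153, 0.0013, 0.0006, 0.0000]  mean=0.1668  Neff=3.3585  idx=[1, 1, 1, 1, 2, 2, 3, 3, 5]
step 2: w=[0.0428, 0.0428, 0.0428, 0.0428, 0.2152, 0.2152, 0.1809, 0.1809, 0.0366]  mean=0.7411  Neff=5.9992  idx=[1, 4, 4, 5, 5, 6, 6, 7, 7]
step 3: w=[0.0367, 0.1331, 0.1331, 0.1331, 0.1331, 0.1077, 0.1077, 0.1077, 0.1077]  mean=0.9441  Neff=8.4295  idx=[0, 1, 2, 3, 4, 5, 6, 7, 8]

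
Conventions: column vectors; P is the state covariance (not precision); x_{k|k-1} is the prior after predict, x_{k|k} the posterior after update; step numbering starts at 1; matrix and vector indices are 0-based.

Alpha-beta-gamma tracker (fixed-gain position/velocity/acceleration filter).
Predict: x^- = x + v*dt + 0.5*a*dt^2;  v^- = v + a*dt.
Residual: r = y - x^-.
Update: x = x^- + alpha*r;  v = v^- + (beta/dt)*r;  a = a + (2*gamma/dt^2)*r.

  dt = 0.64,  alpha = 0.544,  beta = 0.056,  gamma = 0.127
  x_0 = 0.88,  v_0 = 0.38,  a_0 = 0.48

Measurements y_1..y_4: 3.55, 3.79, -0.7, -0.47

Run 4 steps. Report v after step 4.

step 1: x_pred=1.2215  r=2.3285  x^+=2.4882  v^+=0.8909  a^+=1.9239
step 2: x_pred=3.4524  r=0.3376  x^+=3.6361  v^+=2.1518  a^+=2.1333
step 3: x_pred=5.4501  r=-6.1501  x^+=2.1045  v^+=2.9790  a^+=-1.6805
step 4: x_pred=3.6668  r=-4.1368  x^+=1.4164  v^+=1.5415  a^+=-4.2458

v_post = 1.5415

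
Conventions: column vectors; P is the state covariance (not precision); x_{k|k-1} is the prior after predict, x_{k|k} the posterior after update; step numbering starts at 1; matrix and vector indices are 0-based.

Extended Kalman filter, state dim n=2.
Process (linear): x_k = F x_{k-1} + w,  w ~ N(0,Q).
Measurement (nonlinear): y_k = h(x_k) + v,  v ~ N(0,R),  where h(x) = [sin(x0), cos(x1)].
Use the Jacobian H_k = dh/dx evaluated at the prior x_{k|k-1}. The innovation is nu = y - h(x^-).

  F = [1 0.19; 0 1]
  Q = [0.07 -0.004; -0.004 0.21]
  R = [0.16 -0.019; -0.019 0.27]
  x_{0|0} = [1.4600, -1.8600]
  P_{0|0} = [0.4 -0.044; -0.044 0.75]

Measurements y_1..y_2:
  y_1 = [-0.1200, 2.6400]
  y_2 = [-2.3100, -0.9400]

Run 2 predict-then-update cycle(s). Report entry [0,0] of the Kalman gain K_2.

K[0,0] = 0.7362

step 1: x^-=[1.1066, -1.8600]  P^-=[0.4804 0.0945; 0.0945 0.9600]  H_jac=[0.4477 0.0000; 0.0000 0.9585]  S=[0.2563 0.0216; 0.0216 1.1519]  K=[0.8338 0.0630; 0.0981 0.7969]  nu=[-1.0142, 2.9252]  x^+=[0.4453, 0.3718]  P^+=[0.2953 0.0012; 0.0012 0.2226]
step 2: x^-=[0.5159, 0.3718]  P^-=[0.3738 0.0395; 0.0395 0.4326]  H_jac=[0.8698 0.0000; 0.0000 -0.3633]  S=[0.4428 -0.0315; -0.0315 0.3271]  K=[0.7362 0.0270; 0.0438 -0.4762]  nu=[-2.8034, -1.8717]  x^+=[-1.5984, 1.1404]  P^+=[0.1348 0.0184; 0.0184 0.3562]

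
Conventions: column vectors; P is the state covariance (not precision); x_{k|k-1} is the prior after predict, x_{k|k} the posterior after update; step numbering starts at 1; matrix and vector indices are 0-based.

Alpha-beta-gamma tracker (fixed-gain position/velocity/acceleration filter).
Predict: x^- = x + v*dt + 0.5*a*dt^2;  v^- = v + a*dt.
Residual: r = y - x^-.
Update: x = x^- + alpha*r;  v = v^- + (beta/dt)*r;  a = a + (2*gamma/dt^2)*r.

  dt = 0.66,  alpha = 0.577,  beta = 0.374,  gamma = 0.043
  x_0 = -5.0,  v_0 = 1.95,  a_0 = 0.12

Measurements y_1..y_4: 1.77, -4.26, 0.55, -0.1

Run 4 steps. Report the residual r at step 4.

step 1: x_pred=-3.6869  r=5.4569  x^+=-0.5383  v^+=5.1214  a^+=1.1973
step 2: x_pred=3.1027  r=-7.3627  x^+=-1.1456  v^+=1.7395  a^+=-0.2563
step 3: x_pred=-0.0533  r=0.6033  x^+=0.2948  v^+=1.9123  a^+=-0.1371
step 4: x_pred=1.5270  r=-1.6270  x^+=0.5882  v^+=0.8998  a^+=-0.4584

resid = -1.6270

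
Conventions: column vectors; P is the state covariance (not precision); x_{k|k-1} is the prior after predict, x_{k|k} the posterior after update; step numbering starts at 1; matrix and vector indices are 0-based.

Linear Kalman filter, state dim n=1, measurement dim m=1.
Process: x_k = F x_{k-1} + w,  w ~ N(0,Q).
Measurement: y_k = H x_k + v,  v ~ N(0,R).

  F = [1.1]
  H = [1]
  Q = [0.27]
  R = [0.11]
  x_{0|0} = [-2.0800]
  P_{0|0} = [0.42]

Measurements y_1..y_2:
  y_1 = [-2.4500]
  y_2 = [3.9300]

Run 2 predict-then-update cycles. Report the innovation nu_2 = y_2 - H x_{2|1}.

step 1: x^-=[-2.2880]  P^-=[0.7782]  S=[0.8882]  K=[0.8762]  nu=[-0.1620]  x^+=[-2.4299]  P^+=[0.0964]
step 2: x^-=[-2.6729]  P^-=[0.3866]  S=[0.4966]  K=[0.7785]  nu=[6.6029]  x^+=[2.4675]  P^+=[0.0856]

innov = [6.6029]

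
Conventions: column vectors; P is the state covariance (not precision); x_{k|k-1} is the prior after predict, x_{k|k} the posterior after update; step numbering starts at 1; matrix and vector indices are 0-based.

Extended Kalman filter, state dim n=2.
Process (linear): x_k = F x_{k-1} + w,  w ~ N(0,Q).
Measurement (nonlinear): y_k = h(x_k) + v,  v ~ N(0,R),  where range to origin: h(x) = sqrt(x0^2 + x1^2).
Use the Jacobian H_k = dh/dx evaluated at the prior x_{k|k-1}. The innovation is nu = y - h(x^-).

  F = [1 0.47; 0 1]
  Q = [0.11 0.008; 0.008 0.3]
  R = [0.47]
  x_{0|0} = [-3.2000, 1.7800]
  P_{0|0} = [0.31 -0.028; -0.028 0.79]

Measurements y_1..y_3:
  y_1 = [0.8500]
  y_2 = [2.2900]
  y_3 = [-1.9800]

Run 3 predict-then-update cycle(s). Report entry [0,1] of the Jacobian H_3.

H_jac[0,1] = 0.5129

step 1: x^-=[-2.3634, 1.7800]  P^-=[0.5682 0.3513; 0.3513 1.0900]  H_jac=[-0.7988 0.6016]  S=[0.8894]  K=[-0.2727; 0.4218]  nu=[-2.1087]  x^+=[-1.7884, 0.8906]  P^+=[0.5021 0.4536; 0.4536 0.9318]
step 2: x^-=[-1.3698, 0.8906]  P^-=[1.2443 0.8995; 0.8995 1.2318]  H_jac=[-0.8384 0.5451]  S=[0.8884]  K=[-0.6223; -0.0932]  nu=[0.6561]  x^+=[-1.7782, 0.8294]  P^+=[0.9002 0.8480; 0.8480 1.2241]
step 3: x^-=[-1.3883, 0.8294]  P^-=[2.0777 1.4313; 1.4313 1.5241]  H_jac=[-0.8585 0.5129]  S=[1.1417]  K=[-0.9193; -0.3916]  nu=[-3.5972]  x^+=[1.9185, 2.2381]  P^+=[1.1129 1.0204; 1.0204 1.3490]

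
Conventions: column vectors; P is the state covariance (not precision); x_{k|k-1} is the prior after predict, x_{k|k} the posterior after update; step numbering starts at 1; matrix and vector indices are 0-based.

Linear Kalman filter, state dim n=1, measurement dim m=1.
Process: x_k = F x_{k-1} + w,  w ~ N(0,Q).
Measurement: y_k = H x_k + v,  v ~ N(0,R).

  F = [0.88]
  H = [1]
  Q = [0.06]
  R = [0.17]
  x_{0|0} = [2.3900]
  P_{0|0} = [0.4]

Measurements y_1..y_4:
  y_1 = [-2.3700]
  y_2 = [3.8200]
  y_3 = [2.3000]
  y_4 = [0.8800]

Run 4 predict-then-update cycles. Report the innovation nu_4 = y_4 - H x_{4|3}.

step 1: x^-=[2.1032]  P^-=[0.3698]  S=[0.5398]  K=[0.6850]  nu=[-4.4732]  x^+=[-0.9611]  P^+=[0.1165]
step 2: x^-=[-0.8458]  P^-=[0.1502]  S=[0.3202]  K=[0.4691]  nu=[4.6658]  x^+=[1.3427]  P^+=[0.0797]
step 3: x^-=[1.1816]  P^-=[0.1218]  S=[0.2918]  K=[0.4173]  nu=[1.1184]  x^+=[1.6483]  P^+=[0.0709]
step 4: x^-=[1.4505]  P^-=[0.1149]  S=[0.2849]  K=[0.4034]  nu=[-0.5705]  x^+=[1.2204]  P^+=[0.0686]

innov = [-0.5705]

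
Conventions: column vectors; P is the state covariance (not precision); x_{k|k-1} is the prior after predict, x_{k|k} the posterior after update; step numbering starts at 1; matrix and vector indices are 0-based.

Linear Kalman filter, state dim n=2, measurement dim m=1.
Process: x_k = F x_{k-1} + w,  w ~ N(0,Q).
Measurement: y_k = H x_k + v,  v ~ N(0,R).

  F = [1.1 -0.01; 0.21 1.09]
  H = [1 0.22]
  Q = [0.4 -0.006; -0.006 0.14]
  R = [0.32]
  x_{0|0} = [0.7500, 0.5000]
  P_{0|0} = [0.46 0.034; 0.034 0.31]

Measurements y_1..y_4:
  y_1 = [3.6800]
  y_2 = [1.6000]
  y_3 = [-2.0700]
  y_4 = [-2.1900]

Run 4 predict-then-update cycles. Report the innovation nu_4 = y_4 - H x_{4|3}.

step 1: x^-=[0.8200, 0.7025]  P^-=[0.9559 0.1376; 0.1376 0.5442]  S=[1.3628]  K=[0.7236; 0.1888]  nu=[2.7054]  x^+=[2.7778, 1.2133]  P^+=[0.2423 -0.0486; -0.0486 0.4956]
step 2: x^-=[3.0434, 1.9058]  P^-=[0.6943 -0.0136; -0.0136 0.7172]  S=[1.0430]  K=[0.6628; 0.1382]  nu=[-1.8627]  x^+=[1.8089, 1.6483]  P^+=[0.2361 -0.1092; -0.1092 0.6973]
step 3: x^-=[1.9733, 2.1766]  P^-=[0.6882 -0.0897; -0.0897 0.9289]  S=[1.0136]  K=[0.6594; 0.1131]  nu=[-4.5221]  x^+=[-1.0087, 1.6652]  P^+=[0.2474 -0.1653; -0.1653 0.9159]
step 4: x^-=[-1.1263, 1.6032]  P^-=[0.7031 -0.1567; -0.1567 1.1635]  S=[1.0104]  K=[0.6617; 0.0982]  nu=[-1.4165]  x^+=[-2.0635, 1.4641]  P^+=[0.2607 -0.2224; -0.2224 1.1537]

innov = [-1.4165]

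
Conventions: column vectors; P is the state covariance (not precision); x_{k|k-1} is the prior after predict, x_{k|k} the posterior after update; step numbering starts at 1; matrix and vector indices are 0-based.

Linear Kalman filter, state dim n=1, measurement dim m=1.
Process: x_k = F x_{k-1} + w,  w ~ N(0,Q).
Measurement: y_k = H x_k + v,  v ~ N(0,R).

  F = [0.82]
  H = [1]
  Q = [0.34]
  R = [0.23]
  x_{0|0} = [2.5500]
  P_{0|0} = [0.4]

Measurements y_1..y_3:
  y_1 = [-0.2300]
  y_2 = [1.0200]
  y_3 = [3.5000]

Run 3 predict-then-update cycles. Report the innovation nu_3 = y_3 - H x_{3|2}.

step 1: x^-=[2.0910]  P^-=[0.6090]  S=[0.8390]  K=[0.7259]  nu=[-2.3210]  x^+=[0.4063]  P^+=[0.1669]
step 2: x^-=[0.3332]  P^-=[0.4523]  S=[0.6823]  K=[0.6629]  nu=[0.6868]  x^+=[0.7885]  P^+=[0.1525]
step 3: x^-=[0.6465]  P^-=[0.4425]  S=[0.6725]  K=[0.6580]  nu=[2.8535]  x^+=[2.5241]  P^+=[0.1513]

innov = [2.8535]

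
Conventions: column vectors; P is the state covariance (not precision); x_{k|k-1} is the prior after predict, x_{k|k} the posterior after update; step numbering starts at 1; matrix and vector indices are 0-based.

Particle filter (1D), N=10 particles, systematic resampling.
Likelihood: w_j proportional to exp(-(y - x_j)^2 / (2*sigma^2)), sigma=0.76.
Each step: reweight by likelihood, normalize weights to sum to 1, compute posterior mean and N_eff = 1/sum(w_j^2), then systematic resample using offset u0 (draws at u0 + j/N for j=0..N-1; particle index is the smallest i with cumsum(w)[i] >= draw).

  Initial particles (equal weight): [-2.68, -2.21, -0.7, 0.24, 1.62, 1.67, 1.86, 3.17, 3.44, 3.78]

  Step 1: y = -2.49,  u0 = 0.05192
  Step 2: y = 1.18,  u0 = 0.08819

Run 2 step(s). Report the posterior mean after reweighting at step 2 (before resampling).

post_mean = -2.2334

step 1: w=[0.4926, 0.4749, 0.0317, 0.0008, 0.0000, 0.0000, 0.0000, 0.0000, 0.0000, 0.0000]  mean=-2.3916  Neff=2.1315  idx=[0, 0, 0, 0, 0, 1, 1, 1, 1, 1]
step 2: w=[0.0100, 0.0100, 0.0100, 0.0100, 0.0100, 0.1900, 0.1900, 0.1900, 0.1900, 0.1900]  mean=-2.2334  Neff=5.5221  idx=[5, 5, 6, 6, 7, 7, 8, 8, 9, 9]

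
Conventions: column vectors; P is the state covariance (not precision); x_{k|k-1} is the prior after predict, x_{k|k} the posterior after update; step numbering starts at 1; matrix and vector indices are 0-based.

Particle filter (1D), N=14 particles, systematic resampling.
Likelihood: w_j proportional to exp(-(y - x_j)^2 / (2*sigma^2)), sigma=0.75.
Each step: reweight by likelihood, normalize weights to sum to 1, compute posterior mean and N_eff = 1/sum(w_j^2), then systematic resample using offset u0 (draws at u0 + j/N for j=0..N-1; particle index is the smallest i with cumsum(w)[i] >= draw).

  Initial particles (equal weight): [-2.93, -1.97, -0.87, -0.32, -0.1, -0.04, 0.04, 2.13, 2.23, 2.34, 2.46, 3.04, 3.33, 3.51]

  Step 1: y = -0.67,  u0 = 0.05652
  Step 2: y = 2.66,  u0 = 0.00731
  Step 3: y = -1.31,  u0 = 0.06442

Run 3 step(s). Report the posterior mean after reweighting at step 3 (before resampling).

step 1: w=[0.0025, 0.0532, 0.2304, 0.2141, 0.1789, 0.1678, 0.1525, 0.0002, 0.0001, 0.0001, 0.0000, 0.0000, 0.0000, 0.0000]  mean=-0.3986  Neff=5.3990  idx=[2, 2, 2, 2, 3, 3, 3, 4, 4, 5, 5, 5, 6, 6]
step 2: w=[0.0012, 0.0012, 0.0012, 0.0012, 0.0297, 0.0297, 0.0297, 0.0913, 0.0913, 0.1222, 0.1222, 0.1222, 0.1784, 0.1784]  mean=-0.0515  Neff=7.8280  idx=[4, 6, 7, 8, 9, 9, 10, 10, 11, 12, 12, 12, 13, 13]
step 3: w=[0.1174, 0.1174, 0.0764, 0.0764, 0.0669, 0.0669, 0.0669, 0.0669, 0.0669, 0.0555, 0.0555, 0.0555, 0.0555, 0.0555]  mean=-0.0927  Neff=12.9741  idx=[0, 1, 1, 2, 3, 4, 5, 6, 7, 8, 10, 11, 12, 13]

post_mean = -0.0927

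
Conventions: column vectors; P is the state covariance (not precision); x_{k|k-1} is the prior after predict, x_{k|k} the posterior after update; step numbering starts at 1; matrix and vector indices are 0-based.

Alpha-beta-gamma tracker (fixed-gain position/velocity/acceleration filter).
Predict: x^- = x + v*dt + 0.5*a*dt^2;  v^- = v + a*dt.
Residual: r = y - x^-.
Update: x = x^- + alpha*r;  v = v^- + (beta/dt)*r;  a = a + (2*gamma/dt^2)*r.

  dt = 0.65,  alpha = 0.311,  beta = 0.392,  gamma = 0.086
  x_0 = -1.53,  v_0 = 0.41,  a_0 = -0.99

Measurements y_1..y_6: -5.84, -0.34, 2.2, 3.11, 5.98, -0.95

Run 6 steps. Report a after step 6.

a_post = -1.1240

step 1: x_pred=-1.4726  r=-4.3674  x^+=-2.8309  v^+=-2.8674  a^+=-2.7680
step 2: x_pred=-5.2794  r=4.9394  x^+=-3.7432  v^+=-1.6877  a^+=-0.7571
step 3: x_pred=-5.0002  r=7.2002  x^+=-2.7609  v^+=2.1624  a^+=2.1741
step 4: x_pred=-0.8961  r=4.0061  x^+=0.3498  v^+=5.9916  a^+=3.8049
step 5: x_pred=5.0481  r=0.9319  x^+=5.3379  v^+=9.0268  a^+=4.1843
step 6: x_pred=12.0893  r=-13.0393  x^+=8.0341  v^+=3.8829  a^+=-1.1240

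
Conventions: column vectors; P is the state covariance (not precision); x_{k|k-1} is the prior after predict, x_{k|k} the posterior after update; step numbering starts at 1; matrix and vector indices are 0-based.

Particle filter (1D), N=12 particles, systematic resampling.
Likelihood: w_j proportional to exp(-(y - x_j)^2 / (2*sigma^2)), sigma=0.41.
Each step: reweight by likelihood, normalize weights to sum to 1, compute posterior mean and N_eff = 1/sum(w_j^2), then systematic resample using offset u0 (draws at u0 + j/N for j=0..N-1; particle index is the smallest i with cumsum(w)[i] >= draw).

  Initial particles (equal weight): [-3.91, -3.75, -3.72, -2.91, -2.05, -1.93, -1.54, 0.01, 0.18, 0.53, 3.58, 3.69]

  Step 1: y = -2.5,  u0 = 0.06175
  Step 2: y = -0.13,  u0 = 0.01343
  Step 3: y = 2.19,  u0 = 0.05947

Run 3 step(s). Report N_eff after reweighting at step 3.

N_eff = 11.0000

step 1: w=[0.0017, 0.0059, 0.0074, 0.3737, 0.3373, 0.2344, 0.0397, 0.0000, 0.0000, 0.0000, 0.0000, 0.0000]  mean=-2.3484  Neff=3.2258  idx=[3, 3, 3, 3, 4, 4, 4, 4, 5, 5, 5, 6]
step 2: w=[0.0000, 0.0000, 0.0000, 0.0000, 0.0058, 0.0058, 0.0058, 0.0058, 0.0220, 0.0220, 0.0220, 0.9107]  mean=-1.5776  Neff=1.2034  idx=[6, 11, 11, 11, 11, 11, 11, 11, 11, 11, 11, 11]
step 3: w=[0.0000, 0.0909, 0.0909, 0.0909, 0.0909, 0.0909, 0.0909, 0.0909, 0.0909, 0.0909, 0.0909, 0.0909]  mean=-1.5400  Neff=11.0000  idx=[1, 2, 3, 4, 5, 6, 7, 8, 8, 9, 10, 11]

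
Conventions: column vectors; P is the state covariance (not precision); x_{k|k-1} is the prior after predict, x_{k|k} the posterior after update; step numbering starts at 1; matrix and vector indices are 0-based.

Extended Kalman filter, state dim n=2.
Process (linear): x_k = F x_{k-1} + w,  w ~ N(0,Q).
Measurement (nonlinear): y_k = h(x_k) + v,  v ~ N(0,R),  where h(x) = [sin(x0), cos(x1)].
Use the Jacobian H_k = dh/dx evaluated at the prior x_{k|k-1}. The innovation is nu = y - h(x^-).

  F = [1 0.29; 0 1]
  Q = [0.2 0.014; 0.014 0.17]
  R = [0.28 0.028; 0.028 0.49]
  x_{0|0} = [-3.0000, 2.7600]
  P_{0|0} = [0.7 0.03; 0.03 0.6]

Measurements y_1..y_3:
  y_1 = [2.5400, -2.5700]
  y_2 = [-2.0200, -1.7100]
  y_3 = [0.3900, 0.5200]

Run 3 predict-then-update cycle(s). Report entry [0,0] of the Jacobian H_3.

H_jac[0,0] = 0.2845

step 1: x^-=[-2.1996, 2.7600]  P^-=[0.9679 0.2180; 0.2180 0.7700]  H_jac=[-0.5882 0.0000; 0.0000 -0.3724]  S=[0.6148 0.0758; 0.0758 0.5968]  K=[-0.9236 -0.0188; -0.1517 -0.4612]  nu=[3.3487, -1.6419]  x^+=[-5.2616, 3.0092]  P^+=[0.4406 0.0942; 0.0942 0.6183]
step 2: x^-=[-4.3889, 3.0092]  P^-=[0.7472 0.2875; 0.2875 0.7883]  H_jac=[-0.3179 0.0000; 0.0000 -0.1320]  S=[0.3555 0.0401; 0.0401 0.5037]  K=[-0.6656 -0.0224; -0.2359 -0.1878]  nu=[-2.9681, -0.7187]  x^+=[-2.3972, 3.8444]  P^+=[0.5882 0.2243; 0.2243 0.7472]
step 3: x^-=[-1.2823, 3.8444]  P^-=[0.9812 0.4550; 0.4550 0.9172]  H_jac=[0.2845 0.0000; 0.0000 0.6464]  S=[0.3594 0.1117; 0.1117 0.8732]  K=[0.6999 0.2473; 0.1554 0.6591]  nu=[1.3487, 1.2830]  x^+=[-0.0211, 4.8996]  P^+=[0.7131 0.2178; 0.2178 0.5064]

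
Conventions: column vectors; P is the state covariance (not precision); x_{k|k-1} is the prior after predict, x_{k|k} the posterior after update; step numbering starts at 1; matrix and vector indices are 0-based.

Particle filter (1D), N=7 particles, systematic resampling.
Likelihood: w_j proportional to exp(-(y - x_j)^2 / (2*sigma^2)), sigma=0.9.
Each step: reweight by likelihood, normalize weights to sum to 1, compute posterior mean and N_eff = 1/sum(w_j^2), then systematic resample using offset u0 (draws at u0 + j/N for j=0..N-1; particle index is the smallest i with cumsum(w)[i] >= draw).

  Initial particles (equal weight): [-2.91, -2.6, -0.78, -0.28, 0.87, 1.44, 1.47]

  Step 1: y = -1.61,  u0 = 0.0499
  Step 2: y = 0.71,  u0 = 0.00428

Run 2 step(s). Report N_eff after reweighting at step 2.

step 1: w=[0.1839, 0.2850, 0.3411, 0.1751, 0.0117, 0.0017, 0.0015]  mean=-1.5764  Neff=3.8138  idx=[0, 1, 1, 2, 2, 2, 3]
step 2: w=[0.0002, 0.0009, 0.0009, 0.1938, 0.1938, 0.1938, 0.4166]  mean=-0.5754  Neff=3.4935  idx=[3, 3, 4, 5, 5, 6, 6]

N_eff = 3.4935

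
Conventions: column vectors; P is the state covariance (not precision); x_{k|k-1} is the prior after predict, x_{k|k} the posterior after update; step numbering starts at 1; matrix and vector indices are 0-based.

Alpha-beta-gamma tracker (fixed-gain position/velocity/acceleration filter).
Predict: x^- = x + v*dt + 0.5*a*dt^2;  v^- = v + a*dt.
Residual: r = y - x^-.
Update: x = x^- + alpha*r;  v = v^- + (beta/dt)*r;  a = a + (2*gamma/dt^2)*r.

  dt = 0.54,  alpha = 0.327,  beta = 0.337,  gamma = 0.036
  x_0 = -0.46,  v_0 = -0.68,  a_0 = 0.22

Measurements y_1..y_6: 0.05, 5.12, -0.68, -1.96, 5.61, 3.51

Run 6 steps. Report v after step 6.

v_post = 1.9119

step 1: x_pred=-0.7951  r=0.8451  x^+=-0.5188  v^+=-0.0338  a^+=0.4287
step 2: x_pred=-0.4745  r=5.5945  x^+=1.3549  v^+=3.6891  a^+=1.8100
step 3: x_pred=3.6109  r=-4.2909  x^+=2.2078  v^+=1.9887  a^+=0.7505
step 4: x_pred=3.3911  r=-5.3511  x^+=1.6413  v^+=-0.9455  a^+=-0.5707
step 5: x_pred=1.0475  r=4.5625  x^+=2.5394  v^+=1.5936  a^+=0.5558
step 6: x_pred=3.4810  r=0.0290  x^+=3.4905  v^+=1.9119  a^+=0.5630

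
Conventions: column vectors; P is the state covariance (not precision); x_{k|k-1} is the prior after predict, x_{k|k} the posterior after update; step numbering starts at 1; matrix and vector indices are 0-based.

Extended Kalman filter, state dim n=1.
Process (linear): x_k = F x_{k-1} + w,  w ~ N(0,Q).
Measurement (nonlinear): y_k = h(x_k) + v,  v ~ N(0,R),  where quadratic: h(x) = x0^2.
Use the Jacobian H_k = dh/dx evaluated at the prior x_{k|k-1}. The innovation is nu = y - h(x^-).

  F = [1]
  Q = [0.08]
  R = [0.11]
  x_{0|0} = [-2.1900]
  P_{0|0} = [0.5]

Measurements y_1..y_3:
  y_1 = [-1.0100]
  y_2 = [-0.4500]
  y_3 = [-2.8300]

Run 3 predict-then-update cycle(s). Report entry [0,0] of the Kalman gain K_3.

step 1: x^-=[-2.1900]  P^-=[0.5800]  H_jac=[-4.3800]  S=[11.2370]  K=[-0.2261]  nu=[-5.8061]  x^+=[-0.8774]  P^+=[0.0057]
step 2: x^-=[-0.8774]  P^-=[0.0857]  H_jac=[-1.7548]  S=[0.3738]  K=[-0.4022]  nu=[-1.2198]  x^+=[-0.3868]  P^+=[0.0252]
step 3: x^-=[-0.3868]  P^-=[0.1052]  H_jac=[-0.7736]  S=[0.1730]  K=[-0.4706]  nu=[-2.9796]  x^+=[1.0153]  P^+=[0.0669]

K[0,0] = -0.4706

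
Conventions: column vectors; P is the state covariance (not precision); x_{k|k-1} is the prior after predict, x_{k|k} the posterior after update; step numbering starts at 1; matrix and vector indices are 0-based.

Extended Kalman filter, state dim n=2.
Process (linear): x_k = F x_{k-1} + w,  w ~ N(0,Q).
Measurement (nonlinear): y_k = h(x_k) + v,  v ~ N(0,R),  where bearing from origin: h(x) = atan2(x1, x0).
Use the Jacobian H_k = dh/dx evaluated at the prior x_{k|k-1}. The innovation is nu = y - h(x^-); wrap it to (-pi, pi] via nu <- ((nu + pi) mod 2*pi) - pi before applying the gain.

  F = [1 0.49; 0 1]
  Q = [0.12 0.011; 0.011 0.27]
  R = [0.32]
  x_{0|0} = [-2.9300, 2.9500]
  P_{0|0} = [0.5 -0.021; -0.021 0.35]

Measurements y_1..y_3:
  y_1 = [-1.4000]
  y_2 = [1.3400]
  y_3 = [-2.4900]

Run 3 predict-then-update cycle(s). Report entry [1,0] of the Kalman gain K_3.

K[1,0] = -0.3924

step 1: x^-=[-1.4845, 2.9500]  P^-=[0.6835 0.1615; 0.1615 0.6200]  H_jac=[-0.2705 -0.1361]  S=[0.3934]  K=[-0.5258; -0.3256]  nu=[2.8462]  x^+=[-2.9811, 2.0234]  P^+=[0.5747 0.0942; 0.0942 0.5783]
step 2: x^-=[-1.9896, 2.0234]  P^-=[0.9258 0.3885; 0.3885 0.8483]  H_jac=[-0.2513 -0.2471]  S=[0.4785]  K=[-0.6868; -0.6421]  nu=[-1.0078]  x^+=[-1.2975, 2.6704]  P^+=[0.7001 0.1775; 0.1775 0.6510]
step 3: x^-=[0.0110, 2.6704]  P^-=[1.1504 0.5075; 0.5075 0.9210]  H_jac=[-0.3745 0.0015]  S=[0.4807]  K=[-0.8945; -0.3924]  nu=[2.2265]  x^+=[-1.9805, 1.7968]  P^+=[0.7658 0.3388; 0.3388 0.8470]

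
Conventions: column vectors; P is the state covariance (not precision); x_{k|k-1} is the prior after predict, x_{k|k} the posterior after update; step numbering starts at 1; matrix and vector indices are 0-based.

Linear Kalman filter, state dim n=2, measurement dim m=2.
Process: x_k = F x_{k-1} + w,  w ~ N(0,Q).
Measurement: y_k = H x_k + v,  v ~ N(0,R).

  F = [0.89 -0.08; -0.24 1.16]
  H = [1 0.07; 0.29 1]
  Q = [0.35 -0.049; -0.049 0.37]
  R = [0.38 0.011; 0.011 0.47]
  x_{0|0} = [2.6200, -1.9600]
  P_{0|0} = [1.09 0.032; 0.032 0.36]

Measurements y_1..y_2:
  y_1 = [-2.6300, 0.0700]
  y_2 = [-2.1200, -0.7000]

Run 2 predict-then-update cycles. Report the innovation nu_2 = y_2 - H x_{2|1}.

step 1: x^-=[2.4886, -2.9024]  P^-=[1.2111 -0.2816; -0.2816 0.8994]  S=[1.5561 0.1379; 0.1379 1.3079]  K=[0.7681 -0.0277; -0.1977 0.6461]  nu=[-4.9154, 2.2507]  x^+=[-1.3493, -0.4763]  P^+=[0.2979 -0.0910; -0.0910 0.3279]
step 2: x^-=[-1.1628, -0.2287]  P^-=[0.6011 -0.2387; -0.2387 0.8790]  S=[0.9519 0.0032; 0.0032 1.2611]  K=[0.6140 -0.0527; -0.1884 0.6426]  nu=[-0.9412, -0.1341]  x^+=[-1.7336, -0.1376]  P^+=[0.2389 -0.0873; -0.0873 0.3253]

innov = [-0.9412, -0.1341]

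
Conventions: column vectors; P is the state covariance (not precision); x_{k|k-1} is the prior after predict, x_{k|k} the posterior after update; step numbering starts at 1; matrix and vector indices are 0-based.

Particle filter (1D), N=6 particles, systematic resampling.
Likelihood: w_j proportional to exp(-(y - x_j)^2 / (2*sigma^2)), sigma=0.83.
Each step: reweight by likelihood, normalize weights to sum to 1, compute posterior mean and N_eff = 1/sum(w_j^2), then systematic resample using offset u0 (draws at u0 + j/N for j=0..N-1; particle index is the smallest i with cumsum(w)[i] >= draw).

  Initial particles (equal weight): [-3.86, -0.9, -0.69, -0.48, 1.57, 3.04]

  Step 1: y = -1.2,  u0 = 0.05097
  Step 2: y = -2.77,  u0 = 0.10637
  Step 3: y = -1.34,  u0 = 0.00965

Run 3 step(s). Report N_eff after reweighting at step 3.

step 1: w=[0.0024, 0.3807, 0.3365, 0.2789, 0.0016, 0.0000]  mean=-0.7154  Neff=2.9769  idx=[1, 1, 2, 2, 2, 3]
step 2: w=[0.2548, 0.2548, 0.1396, 0.1396, 0.1396, 0.0717]  mean=-0.7820  Neff=5.1698  idx=[0, 1, 1, 2, 3, 5]
step 3: w=[0.1863, 0.1863, 0.1863, 0.1578, 0.1578, 0.1254]  mean=-0.7811  Neff=5.8931  idx=[0, 0, 1, 2, 3, 4]

N_eff = 5.8931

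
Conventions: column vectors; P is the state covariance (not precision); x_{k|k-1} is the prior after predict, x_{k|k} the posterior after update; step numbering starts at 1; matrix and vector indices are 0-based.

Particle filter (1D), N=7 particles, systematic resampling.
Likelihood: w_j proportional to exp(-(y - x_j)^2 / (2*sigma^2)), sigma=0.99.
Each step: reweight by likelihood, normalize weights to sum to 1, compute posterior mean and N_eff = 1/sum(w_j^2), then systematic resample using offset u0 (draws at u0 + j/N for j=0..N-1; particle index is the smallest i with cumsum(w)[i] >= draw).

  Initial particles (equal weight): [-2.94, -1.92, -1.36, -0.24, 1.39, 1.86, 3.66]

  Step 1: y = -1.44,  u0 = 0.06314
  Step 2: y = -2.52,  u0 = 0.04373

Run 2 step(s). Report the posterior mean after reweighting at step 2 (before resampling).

step 1: w=[0.1174, 0.3289, 0.3687, 0.1774, 0.0062, 0.0014, 0.0000]  mean=-1.5092  Neff=3.4557  idx=[0, 1, 1, 2, 2, 2, 3]
step 2: w=[0.2198, 0.2001, 0.2001, 0.1210, 0.1210, 0.1210, 0.0170]  mean=-1.9123  Neff=5.7936  idx=[0, 0, 1, 2, 2, 4, 5]

post_mean = -1.9123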